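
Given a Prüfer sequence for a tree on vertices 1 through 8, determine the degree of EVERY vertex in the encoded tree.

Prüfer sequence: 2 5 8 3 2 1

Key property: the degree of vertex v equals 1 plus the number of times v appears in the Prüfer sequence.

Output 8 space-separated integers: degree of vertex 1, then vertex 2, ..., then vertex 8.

Answer: 2 3 2 1 2 1 1 2

Derivation:
p_1 = 2: count[2] becomes 1
p_2 = 5: count[5] becomes 1
p_3 = 8: count[8] becomes 1
p_4 = 3: count[3] becomes 1
p_5 = 2: count[2] becomes 2
p_6 = 1: count[1] becomes 1
Degrees (1 + count): deg[1]=1+1=2, deg[2]=1+2=3, deg[3]=1+1=2, deg[4]=1+0=1, deg[5]=1+1=2, deg[6]=1+0=1, deg[7]=1+0=1, deg[8]=1+1=2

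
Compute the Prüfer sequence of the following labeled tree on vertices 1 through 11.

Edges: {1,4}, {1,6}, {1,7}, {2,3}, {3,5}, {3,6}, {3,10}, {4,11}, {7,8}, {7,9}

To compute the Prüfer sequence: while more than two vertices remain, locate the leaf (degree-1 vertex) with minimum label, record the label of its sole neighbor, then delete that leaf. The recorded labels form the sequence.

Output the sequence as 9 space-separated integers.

Step 1: leaves = {2,5,8,9,10,11}. Remove smallest leaf 2, emit neighbor 3.
Step 2: leaves = {5,8,9,10,11}. Remove smallest leaf 5, emit neighbor 3.
Step 3: leaves = {8,9,10,11}. Remove smallest leaf 8, emit neighbor 7.
Step 4: leaves = {9,10,11}. Remove smallest leaf 9, emit neighbor 7.
Step 5: leaves = {7,10,11}. Remove smallest leaf 7, emit neighbor 1.
Step 6: leaves = {10,11}. Remove smallest leaf 10, emit neighbor 3.
Step 7: leaves = {3,11}. Remove smallest leaf 3, emit neighbor 6.
Step 8: leaves = {6,11}. Remove smallest leaf 6, emit neighbor 1.
Step 9: leaves = {1,11}. Remove smallest leaf 1, emit neighbor 4.
Done: 2 vertices remain (4, 11). Sequence = [3 3 7 7 1 3 6 1 4]

Answer: 3 3 7 7 1 3 6 1 4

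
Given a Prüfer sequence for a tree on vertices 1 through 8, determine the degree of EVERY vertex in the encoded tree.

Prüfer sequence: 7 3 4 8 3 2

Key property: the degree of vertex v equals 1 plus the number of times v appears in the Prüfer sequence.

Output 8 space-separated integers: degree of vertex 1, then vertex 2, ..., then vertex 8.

p_1 = 7: count[7] becomes 1
p_2 = 3: count[3] becomes 1
p_3 = 4: count[4] becomes 1
p_4 = 8: count[8] becomes 1
p_5 = 3: count[3] becomes 2
p_6 = 2: count[2] becomes 1
Degrees (1 + count): deg[1]=1+0=1, deg[2]=1+1=2, deg[3]=1+2=3, deg[4]=1+1=2, deg[5]=1+0=1, deg[6]=1+0=1, deg[7]=1+1=2, deg[8]=1+1=2

Answer: 1 2 3 2 1 1 2 2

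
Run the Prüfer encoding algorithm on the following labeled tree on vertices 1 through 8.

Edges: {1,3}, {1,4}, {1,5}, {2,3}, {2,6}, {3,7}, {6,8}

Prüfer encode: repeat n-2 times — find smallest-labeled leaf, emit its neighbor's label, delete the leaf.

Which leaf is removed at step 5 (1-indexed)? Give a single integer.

Step 1: current leaves = {4,5,7,8}. Remove leaf 4 (neighbor: 1).
Step 2: current leaves = {5,7,8}. Remove leaf 5 (neighbor: 1).
Step 3: current leaves = {1,7,8}. Remove leaf 1 (neighbor: 3).
Step 4: current leaves = {7,8}. Remove leaf 7 (neighbor: 3).
Step 5: current leaves = {3,8}. Remove leaf 3 (neighbor: 2).

Answer: 3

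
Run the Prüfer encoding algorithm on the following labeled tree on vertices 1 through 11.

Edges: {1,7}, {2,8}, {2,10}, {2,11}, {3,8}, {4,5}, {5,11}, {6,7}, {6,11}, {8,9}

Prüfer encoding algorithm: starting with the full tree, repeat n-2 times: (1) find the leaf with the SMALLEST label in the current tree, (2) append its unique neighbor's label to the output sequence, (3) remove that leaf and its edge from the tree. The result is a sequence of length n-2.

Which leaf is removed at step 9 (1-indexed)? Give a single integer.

Step 1: current leaves = {1,3,4,9,10}. Remove leaf 1 (neighbor: 7).
Step 2: current leaves = {3,4,7,9,10}. Remove leaf 3 (neighbor: 8).
Step 3: current leaves = {4,7,9,10}. Remove leaf 4 (neighbor: 5).
Step 4: current leaves = {5,7,9,10}. Remove leaf 5 (neighbor: 11).
Step 5: current leaves = {7,9,10}. Remove leaf 7 (neighbor: 6).
Step 6: current leaves = {6,9,10}. Remove leaf 6 (neighbor: 11).
Step 7: current leaves = {9,10,11}. Remove leaf 9 (neighbor: 8).
Step 8: current leaves = {8,10,11}. Remove leaf 8 (neighbor: 2).
Step 9: current leaves = {10,11}. Remove leaf 10 (neighbor: 2).

Answer: 10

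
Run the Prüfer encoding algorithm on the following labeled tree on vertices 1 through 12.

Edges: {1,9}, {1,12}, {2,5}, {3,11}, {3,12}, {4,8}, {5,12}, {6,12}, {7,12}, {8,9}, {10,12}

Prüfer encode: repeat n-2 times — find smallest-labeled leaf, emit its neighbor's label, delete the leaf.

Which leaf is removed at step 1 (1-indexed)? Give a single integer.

Answer: 2

Derivation:
Step 1: current leaves = {2,4,6,7,10,11}. Remove leaf 2 (neighbor: 5).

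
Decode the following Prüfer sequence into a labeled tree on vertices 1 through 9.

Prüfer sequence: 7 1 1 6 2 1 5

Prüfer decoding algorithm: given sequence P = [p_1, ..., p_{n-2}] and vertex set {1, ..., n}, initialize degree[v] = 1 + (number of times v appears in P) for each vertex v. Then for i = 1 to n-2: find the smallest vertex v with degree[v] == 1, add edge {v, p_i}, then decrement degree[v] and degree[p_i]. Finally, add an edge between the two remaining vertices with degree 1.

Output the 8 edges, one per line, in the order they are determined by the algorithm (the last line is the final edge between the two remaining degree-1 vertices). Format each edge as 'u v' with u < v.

Initial degrees: {1:4, 2:2, 3:1, 4:1, 5:2, 6:2, 7:2, 8:1, 9:1}
Step 1: smallest deg-1 vertex = 3, p_1 = 7. Add edge {3,7}. Now deg[3]=0, deg[7]=1.
Step 2: smallest deg-1 vertex = 4, p_2 = 1. Add edge {1,4}. Now deg[4]=0, deg[1]=3.
Step 3: smallest deg-1 vertex = 7, p_3 = 1. Add edge {1,7}. Now deg[7]=0, deg[1]=2.
Step 4: smallest deg-1 vertex = 8, p_4 = 6. Add edge {6,8}. Now deg[8]=0, deg[6]=1.
Step 5: smallest deg-1 vertex = 6, p_5 = 2. Add edge {2,6}. Now deg[6]=0, deg[2]=1.
Step 6: smallest deg-1 vertex = 2, p_6 = 1. Add edge {1,2}. Now deg[2]=0, deg[1]=1.
Step 7: smallest deg-1 vertex = 1, p_7 = 5. Add edge {1,5}. Now deg[1]=0, deg[5]=1.
Final: two remaining deg-1 vertices are 5, 9. Add edge {5,9}.

Answer: 3 7
1 4
1 7
6 8
2 6
1 2
1 5
5 9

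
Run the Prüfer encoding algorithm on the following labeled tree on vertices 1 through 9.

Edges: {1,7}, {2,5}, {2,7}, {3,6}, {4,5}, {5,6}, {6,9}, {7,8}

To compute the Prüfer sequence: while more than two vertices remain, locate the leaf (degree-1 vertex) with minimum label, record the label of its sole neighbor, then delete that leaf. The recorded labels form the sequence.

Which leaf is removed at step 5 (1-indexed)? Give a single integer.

Answer: 7

Derivation:
Step 1: current leaves = {1,3,4,8,9}. Remove leaf 1 (neighbor: 7).
Step 2: current leaves = {3,4,8,9}. Remove leaf 3 (neighbor: 6).
Step 3: current leaves = {4,8,9}. Remove leaf 4 (neighbor: 5).
Step 4: current leaves = {8,9}. Remove leaf 8 (neighbor: 7).
Step 5: current leaves = {7,9}. Remove leaf 7 (neighbor: 2).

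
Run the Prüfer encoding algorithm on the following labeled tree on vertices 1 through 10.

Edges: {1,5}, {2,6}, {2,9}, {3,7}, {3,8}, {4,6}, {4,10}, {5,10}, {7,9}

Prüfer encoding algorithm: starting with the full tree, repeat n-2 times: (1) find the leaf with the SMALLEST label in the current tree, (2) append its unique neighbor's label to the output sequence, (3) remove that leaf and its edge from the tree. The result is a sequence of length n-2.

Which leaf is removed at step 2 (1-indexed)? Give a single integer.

Step 1: current leaves = {1,8}. Remove leaf 1 (neighbor: 5).
Step 2: current leaves = {5,8}. Remove leaf 5 (neighbor: 10).

Answer: 5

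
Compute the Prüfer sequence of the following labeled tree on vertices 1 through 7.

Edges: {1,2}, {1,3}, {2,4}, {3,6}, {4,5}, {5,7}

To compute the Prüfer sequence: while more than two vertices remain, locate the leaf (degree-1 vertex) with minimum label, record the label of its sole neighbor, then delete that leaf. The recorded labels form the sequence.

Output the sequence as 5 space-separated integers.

Step 1: leaves = {6,7}. Remove smallest leaf 6, emit neighbor 3.
Step 2: leaves = {3,7}. Remove smallest leaf 3, emit neighbor 1.
Step 3: leaves = {1,7}. Remove smallest leaf 1, emit neighbor 2.
Step 4: leaves = {2,7}. Remove smallest leaf 2, emit neighbor 4.
Step 5: leaves = {4,7}. Remove smallest leaf 4, emit neighbor 5.
Done: 2 vertices remain (5, 7). Sequence = [3 1 2 4 5]

Answer: 3 1 2 4 5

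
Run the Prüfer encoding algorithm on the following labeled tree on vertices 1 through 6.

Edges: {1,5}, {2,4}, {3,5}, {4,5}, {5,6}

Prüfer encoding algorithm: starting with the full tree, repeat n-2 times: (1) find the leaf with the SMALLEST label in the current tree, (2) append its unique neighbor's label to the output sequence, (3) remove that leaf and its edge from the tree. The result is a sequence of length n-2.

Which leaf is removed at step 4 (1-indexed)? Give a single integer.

Step 1: current leaves = {1,2,3,6}. Remove leaf 1 (neighbor: 5).
Step 2: current leaves = {2,3,6}. Remove leaf 2 (neighbor: 4).
Step 3: current leaves = {3,4,6}. Remove leaf 3 (neighbor: 5).
Step 4: current leaves = {4,6}. Remove leaf 4 (neighbor: 5).

Answer: 4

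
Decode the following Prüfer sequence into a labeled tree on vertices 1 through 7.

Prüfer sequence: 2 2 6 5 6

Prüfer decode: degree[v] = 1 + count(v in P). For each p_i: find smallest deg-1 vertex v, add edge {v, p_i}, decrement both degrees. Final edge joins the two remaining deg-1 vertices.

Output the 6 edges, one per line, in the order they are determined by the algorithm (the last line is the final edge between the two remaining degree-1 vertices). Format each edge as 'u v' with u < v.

Initial degrees: {1:1, 2:3, 3:1, 4:1, 5:2, 6:3, 7:1}
Step 1: smallest deg-1 vertex = 1, p_1 = 2. Add edge {1,2}. Now deg[1]=0, deg[2]=2.
Step 2: smallest deg-1 vertex = 3, p_2 = 2. Add edge {2,3}. Now deg[3]=0, deg[2]=1.
Step 3: smallest deg-1 vertex = 2, p_3 = 6. Add edge {2,6}. Now deg[2]=0, deg[6]=2.
Step 4: smallest deg-1 vertex = 4, p_4 = 5. Add edge {4,5}. Now deg[4]=0, deg[5]=1.
Step 5: smallest deg-1 vertex = 5, p_5 = 6. Add edge {5,6}. Now deg[5]=0, deg[6]=1.
Final: two remaining deg-1 vertices are 6, 7. Add edge {6,7}.

Answer: 1 2
2 3
2 6
4 5
5 6
6 7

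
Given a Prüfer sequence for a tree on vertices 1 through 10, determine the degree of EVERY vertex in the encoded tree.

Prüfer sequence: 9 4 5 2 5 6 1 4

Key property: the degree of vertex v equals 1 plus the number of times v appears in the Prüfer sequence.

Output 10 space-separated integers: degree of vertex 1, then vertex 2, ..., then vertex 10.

Answer: 2 2 1 3 3 2 1 1 2 1

Derivation:
p_1 = 9: count[9] becomes 1
p_2 = 4: count[4] becomes 1
p_3 = 5: count[5] becomes 1
p_4 = 2: count[2] becomes 1
p_5 = 5: count[5] becomes 2
p_6 = 6: count[6] becomes 1
p_7 = 1: count[1] becomes 1
p_8 = 4: count[4] becomes 2
Degrees (1 + count): deg[1]=1+1=2, deg[2]=1+1=2, deg[3]=1+0=1, deg[4]=1+2=3, deg[5]=1+2=3, deg[6]=1+1=2, deg[7]=1+0=1, deg[8]=1+0=1, deg[9]=1+1=2, deg[10]=1+0=1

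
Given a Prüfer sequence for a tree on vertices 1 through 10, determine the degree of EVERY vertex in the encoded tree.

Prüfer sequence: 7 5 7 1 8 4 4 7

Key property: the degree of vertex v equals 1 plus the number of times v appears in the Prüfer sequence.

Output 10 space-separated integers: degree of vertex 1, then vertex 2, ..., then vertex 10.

p_1 = 7: count[7] becomes 1
p_2 = 5: count[5] becomes 1
p_3 = 7: count[7] becomes 2
p_4 = 1: count[1] becomes 1
p_5 = 8: count[8] becomes 1
p_6 = 4: count[4] becomes 1
p_7 = 4: count[4] becomes 2
p_8 = 7: count[7] becomes 3
Degrees (1 + count): deg[1]=1+1=2, deg[2]=1+0=1, deg[3]=1+0=1, deg[4]=1+2=3, deg[5]=1+1=2, deg[6]=1+0=1, deg[7]=1+3=4, deg[8]=1+1=2, deg[9]=1+0=1, deg[10]=1+0=1

Answer: 2 1 1 3 2 1 4 2 1 1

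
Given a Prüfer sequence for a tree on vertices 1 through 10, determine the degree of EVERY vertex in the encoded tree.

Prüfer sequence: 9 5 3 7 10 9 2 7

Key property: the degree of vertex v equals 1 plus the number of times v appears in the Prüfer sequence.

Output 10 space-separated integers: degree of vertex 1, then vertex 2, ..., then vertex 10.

p_1 = 9: count[9] becomes 1
p_2 = 5: count[5] becomes 1
p_3 = 3: count[3] becomes 1
p_4 = 7: count[7] becomes 1
p_5 = 10: count[10] becomes 1
p_6 = 9: count[9] becomes 2
p_7 = 2: count[2] becomes 1
p_8 = 7: count[7] becomes 2
Degrees (1 + count): deg[1]=1+0=1, deg[2]=1+1=2, deg[3]=1+1=2, deg[4]=1+0=1, deg[5]=1+1=2, deg[6]=1+0=1, deg[7]=1+2=3, deg[8]=1+0=1, deg[9]=1+2=3, deg[10]=1+1=2

Answer: 1 2 2 1 2 1 3 1 3 2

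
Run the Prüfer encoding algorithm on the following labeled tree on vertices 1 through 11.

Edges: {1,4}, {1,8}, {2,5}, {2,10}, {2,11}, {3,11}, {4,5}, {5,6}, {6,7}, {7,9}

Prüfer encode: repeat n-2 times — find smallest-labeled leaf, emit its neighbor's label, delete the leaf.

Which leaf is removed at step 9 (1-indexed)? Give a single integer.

Answer: 10

Derivation:
Step 1: current leaves = {3,8,9,10}. Remove leaf 3 (neighbor: 11).
Step 2: current leaves = {8,9,10,11}. Remove leaf 8 (neighbor: 1).
Step 3: current leaves = {1,9,10,11}. Remove leaf 1 (neighbor: 4).
Step 4: current leaves = {4,9,10,11}. Remove leaf 4 (neighbor: 5).
Step 5: current leaves = {9,10,11}. Remove leaf 9 (neighbor: 7).
Step 6: current leaves = {7,10,11}. Remove leaf 7 (neighbor: 6).
Step 7: current leaves = {6,10,11}. Remove leaf 6 (neighbor: 5).
Step 8: current leaves = {5,10,11}. Remove leaf 5 (neighbor: 2).
Step 9: current leaves = {10,11}. Remove leaf 10 (neighbor: 2).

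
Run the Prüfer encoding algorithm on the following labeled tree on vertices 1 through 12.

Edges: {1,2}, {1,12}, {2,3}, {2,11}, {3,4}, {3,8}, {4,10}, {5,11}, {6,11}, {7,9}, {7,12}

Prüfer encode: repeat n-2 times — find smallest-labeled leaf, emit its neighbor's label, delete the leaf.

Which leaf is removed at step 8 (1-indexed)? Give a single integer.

Answer: 3

Derivation:
Step 1: current leaves = {5,6,8,9,10}. Remove leaf 5 (neighbor: 11).
Step 2: current leaves = {6,8,9,10}. Remove leaf 6 (neighbor: 11).
Step 3: current leaves = {8,9,10,11}. Remove leaf 8 (neighbor: 3).
Step 4: current leaves = {9,10,11}. Remove leaf 9 (neighbor: 7).
Step 5: current leaves = {7,10,11}. Remove leaf 7 (neighbor: 12).
Step 6: current leaves = {10,11,12}. Remove leaf 10 (neighbor: 4).
Step 7: current leaves = {4,11,12}. Remove leaf 4 (neighbor: 3).
Step 8: current leaves = {3,11,12}. Remove leaf 3 (neighbor: 2).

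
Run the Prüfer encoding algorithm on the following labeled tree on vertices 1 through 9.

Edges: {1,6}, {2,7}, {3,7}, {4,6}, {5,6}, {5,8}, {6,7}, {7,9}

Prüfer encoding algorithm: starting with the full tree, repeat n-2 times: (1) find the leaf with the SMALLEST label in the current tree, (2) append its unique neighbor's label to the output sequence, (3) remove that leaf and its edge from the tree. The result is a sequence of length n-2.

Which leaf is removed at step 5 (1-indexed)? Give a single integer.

Step 1: current leaves = {1,2,3,4,8,9}. Remove leaf 1 (neighbor: 6).
Step 2: current leaves = {2,3,4,8,9}. Remove leaf 2 (neighbor: 7).
Step 3: current leaves = {3,4,8,9}. Remove leaf 3 (neighbor: 7).
Step 4: current leaves = {4,8,9}. Remove leaf 4 (neighbor: 6).
Step 5: current leaves = {8,9}. Remove leaf 8 (neighbor: 5).

Answer: 8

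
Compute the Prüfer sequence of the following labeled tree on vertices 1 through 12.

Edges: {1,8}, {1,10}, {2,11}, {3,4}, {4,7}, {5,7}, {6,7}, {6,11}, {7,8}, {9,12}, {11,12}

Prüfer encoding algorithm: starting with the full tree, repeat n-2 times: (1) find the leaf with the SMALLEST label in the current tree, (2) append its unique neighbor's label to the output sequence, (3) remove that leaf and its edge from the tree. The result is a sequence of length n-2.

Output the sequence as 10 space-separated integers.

Step 1: leaves = {2,3,5,9,10}. Remove smallest leaf 2, emit neighbor 11.
Step 2: leaves = {3,5,9,10}. Remove smallest leaf 3, emit neighbor 4.
Step 3: leaves = {4,5,9,10}. Remove smallest leaf 4, emit neighbor 7.
Step 4: leaves = {5,9,10}. Remove smallest leaf 5, emit neighbor 7.
Step 5: leaves = {9,10}. Remove smallest leaf 9, emit neighbor 12.
Step 6: leaves = {10,12}. Remove smallest leaf 10, emit neighbor 1.
Step 7: leaves = {1,12}. Remove smallest leaf 1, emit neighbor 8.
Step 8: leaves = {8,12}. Remove smallest leaf 8, emit neighbor 7.
Step 9: leaves = {7,12}. Remove smallest leaf 7, emit neighbor 6.
Step 10: leaves = {6,12}. Remove smallest leaf 6, emit neighbor 11.
Done: 2 vertices remain (11, 12). Sequence = [11 4 7 7 12 1 8 7 6 11]

Answer: 11 4 7 7 12 1 8 7 6 11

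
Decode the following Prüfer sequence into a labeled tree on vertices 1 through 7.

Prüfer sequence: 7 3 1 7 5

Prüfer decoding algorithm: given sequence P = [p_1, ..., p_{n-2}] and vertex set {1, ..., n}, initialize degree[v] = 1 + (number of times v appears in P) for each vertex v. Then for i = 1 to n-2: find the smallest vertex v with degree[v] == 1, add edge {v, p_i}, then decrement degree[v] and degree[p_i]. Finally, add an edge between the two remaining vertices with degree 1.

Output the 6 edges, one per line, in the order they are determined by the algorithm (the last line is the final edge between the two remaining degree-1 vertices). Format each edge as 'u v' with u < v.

Initial degrees: {1:2, 2:1, 3:2, 4:1, 5:2, 6:1, 7:3}
Step 1: smallest deg-1 vertex = 2, p_1 = 7. Add edge {2,7}. Now deg[2]=0, deg[7]=2.
Step 2: smallest deg-1 vertex = 4, p_2 = 3. Add edge {3,4}. Now deg[4]=0, deg[3]=1.
Step 3: smallest deg-1 vertex = 3, p_3 = 1. Add edge {1,3}. Now deg[3]=0, deg[1]=1.
Step 4: smallest deg-1 vertex = 1, p_4 = 7. Add edge {1,7}. Now deg[1]=0, deg[7]=1.
Step 5: smallest deg-1 vertex = 6, p_5 = 5. Add edge {5,6}. Now deg[6]=0, deg[5]=1.
Final: two remaining deg-1 vertices are 5, 7. Add edge {5,7}.

Answer: 2 7
3 4
1 3
1 7
5 6
5 7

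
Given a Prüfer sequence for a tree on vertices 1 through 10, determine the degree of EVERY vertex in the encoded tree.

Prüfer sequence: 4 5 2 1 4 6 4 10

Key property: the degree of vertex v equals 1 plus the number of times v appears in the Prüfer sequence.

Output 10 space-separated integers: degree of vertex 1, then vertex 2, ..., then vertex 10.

Answer: 2 2 1 4 2 2 1 1 1 2

Derivation:
p_1 = 4: count[4] becomes 1
p_2 = 5: count[5] becomes 1
p_3 = 2: count[2] becomes 1
p_4 = 1: count[1] becomes 1
p_5 = 4: count[4] becomes 2
p_6 = 6: count[6] becomes 1
p_7 = 4: count[4] becomes 3
p_8 = 10: count[10] becomes 1
Degrees (1 + count): deg[1]=1+1=2, deg[2]=1+1=2, deg[3]=1+0=1, deg[4]=1+3=4, deg[5]=1+1=2, deg[6]=1+1=2, deg[7]=1+0=1, deg[8]=1+0=1, deg[9]=1+0=1, deg[10]=1+1=2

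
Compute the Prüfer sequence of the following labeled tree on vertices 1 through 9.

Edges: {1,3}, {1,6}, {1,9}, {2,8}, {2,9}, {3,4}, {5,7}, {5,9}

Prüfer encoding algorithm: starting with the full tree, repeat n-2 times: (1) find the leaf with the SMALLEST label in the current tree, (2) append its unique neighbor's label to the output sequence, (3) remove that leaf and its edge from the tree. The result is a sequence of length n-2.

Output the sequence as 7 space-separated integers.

Step 1: leaves = {4,6,7,8}. Remove smallest leaf 4, emit neighbor 3.
Step 2: leaves = {3,6,7,8}. Remove smallest leaf 3, emit neighbor 1.
Step 3: leaves = {6,7,8}. Remove smallest leaf 6, emit neighbor 1.
Step 4: leaves = {1,7,8}. Remove smallest leaf 1, emit neighbor 9.
Step 5: leaves = {7,8}. Remove smallest leaf 7, emit neighbor 5.
Step 6: leaves = {5,8}. Remove smallest leaf 5, emit neighbor 9.
Step 7: leaves = {8,9}. Remove smallest leaf 8, emit neighbor 2.
Done: 2 vertices remain (2, 9). Sequence = [3 1 1 9 5 9 2]

Answer: 3 1 1 9 5 9 2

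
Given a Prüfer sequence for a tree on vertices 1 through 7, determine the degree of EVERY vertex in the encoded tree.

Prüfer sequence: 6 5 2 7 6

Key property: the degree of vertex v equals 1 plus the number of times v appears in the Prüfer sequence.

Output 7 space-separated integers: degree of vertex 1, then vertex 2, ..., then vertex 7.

Answer: 1 2 1 1 2 3 2

Derivation:
p_1 = 6: count[6] becomes 1
p_2 = 5: count[5] becomes 1
p_3 = 2: count[2] becomes 1
p_4 = 7: count[7] becomes 1
p_5 = 6: count[6] becomes 2
Degrees (1 + count): deg[1]=1+0=1, deg[2]=1+1=2, deg[3]=1+0=1, deg[4]=1+0=1, deg[5]=1+1=2, deg[6]=1+2=3, deg[7]=1+1=2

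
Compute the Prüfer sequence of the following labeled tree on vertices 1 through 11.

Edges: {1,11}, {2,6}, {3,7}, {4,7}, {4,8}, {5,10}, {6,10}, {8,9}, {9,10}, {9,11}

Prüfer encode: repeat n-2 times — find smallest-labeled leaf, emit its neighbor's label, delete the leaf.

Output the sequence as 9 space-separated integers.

Answer: 11 6 7 10 10 4 8 9 9

Derivation:
Step 1: leaves = {1,2,3,5}. Remove smallest leaf 1, emit neighbor 11.
Step 2: leaves = {2,3,5,11}. Remove smallest leaf 2, emit neighbor 6.
Step 3: leaves = {3,5,6,11}. Remove smallest leaf 3, emit neighbor 7.
Step 4: leaves = {5,6,7,11}. Remove smallest leaf 5, emit neighbor 10.
Step 5: leaves = {6,7,11}. Remove smallest leaf 6, emit neighbor 10.
Step 6: leaves = {7,10,11}. Remove smallest leaf 7, emit neighbor 4.
Step 7: leaves = {4,10,11}. Remove smallest leaf 4, emit neighbor 8.
Step 8: leaves = {8,10,11}. Remove smallest leaf 8, emit neighbor 9.
Step 9: leaves = {10,11}. Remove smallest leaf 10, emit neighbor 9.
Done: 2 vertices remain (9, 11). Sequence = [11 6 7 10 10 4 8 9 9]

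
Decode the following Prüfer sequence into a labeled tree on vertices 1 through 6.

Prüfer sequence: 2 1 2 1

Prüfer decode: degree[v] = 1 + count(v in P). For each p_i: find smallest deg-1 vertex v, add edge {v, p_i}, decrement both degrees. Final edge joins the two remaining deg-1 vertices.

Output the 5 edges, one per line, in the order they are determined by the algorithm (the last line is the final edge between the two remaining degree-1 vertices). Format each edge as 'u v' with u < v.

Initial degrees: {1:3, 2:3, 3:1, 4:1, 5:1, 6:1}
Step 1: smallest deg-1 vertex = 3, p_1 = 2. Add edge {2,3}. Now deg[3]=0, deg[2]=2.
Step 2: smallest deg-1 vertex = 4, p_2 = 1. Add edge {1,4}. Now deg[4]=0, deg[1]=2.
Step 3: smallest deg-1 vertex = 5, p_3 = 2. Add edge {2,5}. Now deg[5]=0, deg[2]=1.
Step 4: smallest deg-1 vertex = 2, p_4 = 1. Add edge {1,2}. Now deg[2]=0, deg[1]=1.
Final: two remaining deg-1 vertices are 1, 6. Add edge {1,6}.

Answer: 2 3
1 4
2 5
1 2
1 6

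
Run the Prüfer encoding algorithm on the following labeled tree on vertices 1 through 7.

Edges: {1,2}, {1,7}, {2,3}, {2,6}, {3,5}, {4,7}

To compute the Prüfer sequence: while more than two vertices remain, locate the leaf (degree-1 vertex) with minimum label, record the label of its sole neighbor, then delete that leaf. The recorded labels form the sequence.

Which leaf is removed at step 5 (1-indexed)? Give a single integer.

Answer: 2

Derivation:
Step 1: current leaves = {4,5,6}. Remove leaf 4 (neighbor: 7).
Step 2: current leaves = {5,6,7}. Remove leaf 5 (neighbor: 3).
Step 3: current leaves = {3,6,7}. Remove leaf 3 (neighbor: 2).
Step 4: current leaves = {6,7}. Remove leaf 6 (neighbor: 2).
Step 5: current leaves = {2,7}. Remove leaf 2 (neighbor: 1).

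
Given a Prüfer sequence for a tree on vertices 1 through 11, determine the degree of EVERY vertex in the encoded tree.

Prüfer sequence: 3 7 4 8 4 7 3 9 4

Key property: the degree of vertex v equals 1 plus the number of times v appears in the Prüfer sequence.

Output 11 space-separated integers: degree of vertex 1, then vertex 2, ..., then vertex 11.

Answer: 1 1 3 4 1 1 3 2 2 1 1

Derivation:
p_1 = 3: count[3] becomes 1
p_2 = 7: count[7] becomes 1
p_3 = 4: count[4] becomes 1
p_4 = 8: count[8] becomes 1
p_5 = 4: count[4] becomes 2
p_6 = 7: count[7] becomes 2
p_7 = 3: count[3] becomes 2
p_8 = 9: count[9] becomes 1
p_9 = 4: count[4] becomes 3
Degrees (1 + count): deg[1]=1+0=1, deg[2]=1+0=1, deg[3]=1+2=3, deg[4]=1+3=4, deg[5]=1+0=1, deg[6]=1+0=1, deg[7]=1+2=3, deg[8]=1+1=2, deg[9]=1+1=2, deg[10]=1+0=1, deg[11]=1+0=1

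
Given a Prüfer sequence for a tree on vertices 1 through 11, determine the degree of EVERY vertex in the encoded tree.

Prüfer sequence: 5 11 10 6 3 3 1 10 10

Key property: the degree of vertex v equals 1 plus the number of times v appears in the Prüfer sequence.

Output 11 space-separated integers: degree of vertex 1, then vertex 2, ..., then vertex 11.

Answer: 2 1 3 1 2 2 1 1 1 4 2

Derivation:
p_1 = 5: count[5] becomes 1
p_2 = 11: count[11] becomes 1
p_3 = 10: count[10] becomes 1
p_4 = 6: count[6] becomes 1
p_5 = 3: count[3] becomes 1
p_6 = 3: count[3] becomes 2
p_7 = 1: count[1] becomes 1
p_8 = 10: count[10] becomes 2
p_9 = 10: count[10] becomes 3
Degrees (1 + count): deg[1]=1+1=2, deg[2]=1+0=1, deg[3]=1+2=3, deg[4]=1+0=1, deg[5]=1+1=2, deg[6]=1+1=2, deg[7]=1+0=1, deg[8]=1+0=1, deg[9]=1+0=1, deg[10]=1+3=4, deg[11]=1+1=2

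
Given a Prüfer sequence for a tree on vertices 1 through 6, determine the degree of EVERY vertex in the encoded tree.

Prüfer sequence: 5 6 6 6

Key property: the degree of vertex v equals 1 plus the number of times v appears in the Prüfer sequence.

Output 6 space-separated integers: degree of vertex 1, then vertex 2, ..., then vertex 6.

p_1 = 5: count[5] becomes 1
p_2 = 6: count[6] becomes 1
p_3 = 6: count[6] becomes 2
p_4 = 6: count[6] becomes 3
Degrees (1 + count): deg[1]=1+0=1, deg[2]=1+0=1, deg[3]=1+0=1, deg[4]=1+0=1, deg[5]=1+1=2, deg[6]=1+3=4

Answer: 1 1 1 1 2 4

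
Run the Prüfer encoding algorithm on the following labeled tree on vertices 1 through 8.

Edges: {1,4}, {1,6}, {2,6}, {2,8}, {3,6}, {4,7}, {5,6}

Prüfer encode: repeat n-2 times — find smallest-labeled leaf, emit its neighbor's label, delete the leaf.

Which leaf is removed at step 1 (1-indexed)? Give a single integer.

Answer: 3

Derivation:
Step 1: current leaves = {3,5,7,8}. Remove leaf 3 (neighbor: 6).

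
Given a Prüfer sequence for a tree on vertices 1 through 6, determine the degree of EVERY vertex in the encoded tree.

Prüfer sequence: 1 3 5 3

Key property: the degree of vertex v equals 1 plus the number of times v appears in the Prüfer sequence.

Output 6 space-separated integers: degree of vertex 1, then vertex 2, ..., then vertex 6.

p_1 = 1: count[1] becomes 1
p_2 = 3: count[3] becomes 1
p_3 = 5: count[5] becomes 1
p_4 = 3: count[3] becomes 2
Degrees (1 + count): deg[1]=1+1=2, deg[2]=1+0=1, deg[3]=1+2=3, deg[4]=1+0=1, deg[5]=1+1=2, deg[6]=1+0=1

Answer: 2 1 3 1 2 1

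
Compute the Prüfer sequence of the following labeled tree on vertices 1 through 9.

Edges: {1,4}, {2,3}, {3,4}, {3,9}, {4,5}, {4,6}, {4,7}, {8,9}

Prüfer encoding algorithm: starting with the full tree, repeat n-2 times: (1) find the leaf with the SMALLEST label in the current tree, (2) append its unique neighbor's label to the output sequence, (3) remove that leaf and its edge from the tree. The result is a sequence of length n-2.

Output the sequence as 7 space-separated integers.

Step 1: leaves = {1,2,5,6,7,8}. Remove smallest leaf 1, emit neighbor 4.
Step 2: leaves = {2,5,6,7,8}. Remove smallest leaf 2, emit neighbor 3.
Step 3: leaves = {5,6,7,8}. Remove smallest leaf 5, emit neighbor 4.
Step 4: leaves = {6,7,8}. Remove smallest leaf 6, emit neighbor 4.
Step 5: leaves = {7,8}. Remove smallest leaf 7, emit neighbor 4.
Step 6: leaves = {4,8}. Remove smallest leaf 4, emit neighbor 3.
Step 7: leaves = {3,8}. Remove smallest leaf 3, emit neighbor 9.
Done: 2 vertices remain (8, 9). Sequence = [4 3 4 4 4 3 9]

Answer: 4 3 4 4 4 3 9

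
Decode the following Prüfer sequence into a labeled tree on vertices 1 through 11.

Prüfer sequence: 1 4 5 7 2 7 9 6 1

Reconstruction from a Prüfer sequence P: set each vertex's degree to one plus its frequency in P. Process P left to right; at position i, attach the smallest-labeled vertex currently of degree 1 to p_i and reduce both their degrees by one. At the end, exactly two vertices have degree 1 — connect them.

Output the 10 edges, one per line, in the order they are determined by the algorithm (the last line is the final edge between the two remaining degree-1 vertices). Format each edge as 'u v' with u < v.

Initial degrees: {1:3, 2:2, 3:1, 4:2, 5:2, 6:2, 7:3, 8:1, 9:2, 10:1, 11:1}
Step 1: smallest deg-1 vertex = 3, p_1 = 1. Add edge {1,3}. Now deg[3]=0, deg[1]=2.
Step 2: smallest deg-1 vertex = 8, p_2 = 4. Add edge {4,8}. Now deg[8]=0, deg[4]=1.
Step 3: smallest deg-1 vertex = 4, p_3 = 5. Add edge {4,5}. Now deg[4]=0, deg[5]=1.
Step 4: smallest deg-1 vertex = 5, p_4 = 7. Add edge {5,7}. Now deg[5]=0, deg[7]=2.
Step 5: smallest deg-1 vertex = 10, p_5 = 2. Add edge {2,10}. Now deg[10]=0, deg[2]=1.
Step 6: smallest deg-1 vertex = 2, p_6 = 7. Add edge {2,7}. Now deg[2]=0, deg[7]=1.
Step 7: smallest deg-1 vertex = 7, p_7 = 9. Add edge {7,9}. Now deg[7]=0, deg[9]=1.
Step 8: smallest deg-1 vertex = 9, p_8 = 6. Add edge {6,9}. Now deg[9]=0, deg[6]=1.
Step 9: smallest deg-1 vertex = 6, p_9 = 1. Add edge {1,6}. Now deg[6]=0, deg[1]=1.
Final: two remaining deg-1 vertices are 1, 11. Add edge {1,11}.

Answer: 1 3
4 8
4 5
5 7
2 10
2 7
7 9
6 9
1 6
1 11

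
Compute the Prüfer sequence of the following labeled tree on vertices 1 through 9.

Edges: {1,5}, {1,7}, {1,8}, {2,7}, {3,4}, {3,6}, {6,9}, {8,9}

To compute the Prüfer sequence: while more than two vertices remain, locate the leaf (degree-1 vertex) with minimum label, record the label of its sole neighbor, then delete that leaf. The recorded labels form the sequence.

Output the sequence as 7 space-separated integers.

Step 1: leaves = {2,4,5}. Remove smallest leaf 2, emit neighbor 7.
Step 2: leaves = {4,5,7}. Remove smallest leaf 4, emit neighbor 3.
Step 3: leaves = {3,5,7}. Remove smallest leaf 3, emit neighbor 6.
Step 4: leaves = {5,6,7}. Remove smallest leaf 5, emit neighbor 1.
Step 5: leaves = {6,7}. Remove smallest leaf 6, emit neighbor 9.
Step 6: leaves = {7,9}. Remove smallest leaf 7, emit neighbor 1.
Step 7: leaves = {1,9}. Remove smallest leaf 1, emit neighbor 8.
Done: 2 vertices remain (8, 9). Sequence = [7 3 6 1 9 1 8]

Answer: 7 3 6 1 9 1 8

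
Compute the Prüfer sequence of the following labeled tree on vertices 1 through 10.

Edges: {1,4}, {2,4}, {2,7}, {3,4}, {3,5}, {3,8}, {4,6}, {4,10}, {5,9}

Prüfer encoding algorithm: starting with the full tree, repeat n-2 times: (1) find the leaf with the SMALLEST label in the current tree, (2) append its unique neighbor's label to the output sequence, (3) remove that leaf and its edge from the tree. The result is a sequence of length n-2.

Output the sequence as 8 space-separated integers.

Step 1: leaves = {1,6,7,8,9,10}. Remove smallest leaf 1, emit neighbor 4.
Step 2: leaves = {6,7,8,9,10}. Remove smallest leaf 6, emit neighbor 4.
Step 3: leaves = {7,8,9,10}. Remove smallest leaf 7, emit neighbor 2.
Step 4: leaves = {2,8,9,10}. Remove smallest leaf 2, emit neighbor 4.
Step 5: leaves = {8,9,10}. Remove smallest leaf 8, emit neighbor 3.
Step 6: leaves = {9,10}. Remove smallest leaf 9, emit neighbor 5.
Step 7: leaves = {5,10}. Remove smallest leaf 5, emit neighbor 3.
Step 8: leaves = {3,10}. Remove smallest leaf 3, emit neighbor 4.
Done: 2 vertices remain (4, 10). Sequence = [4 4 2 4 3 5 3 4]

Answer: 4 4 2 4 3 5 3 4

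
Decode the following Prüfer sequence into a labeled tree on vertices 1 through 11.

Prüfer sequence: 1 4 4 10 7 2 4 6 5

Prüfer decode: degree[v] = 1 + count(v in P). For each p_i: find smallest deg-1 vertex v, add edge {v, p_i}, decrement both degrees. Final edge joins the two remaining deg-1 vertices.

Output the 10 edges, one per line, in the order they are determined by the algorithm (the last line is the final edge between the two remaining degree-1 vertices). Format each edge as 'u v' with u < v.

Initial degrees: {1:2, 2:2, 3:1, 4:4, 5:2, 6:2, 7:2, 8:1, 9:1, 10:2, 11:1}
Step 1: smallest deg-1 vertex = 3, p_1 = 1. Add edge {1,3}. Now deg[3]=0, deg[1]=1.
Step 2: smallest deg-1 vertex = 1, p_2 = 4. Add edge {1,4}. Now deg[1]=0, deg[4]=3.
Step 3: smallest deg-1 vertex = 8, p_3 = 4. Add edge {4,8}. Now deg[8]=0, deg[4]=2.
Step 4: smallest deg-1 vertex = 9, p_4 = 10. Add edge {9,10}. Now deg[9]=0, deg[10]=1.
Step 5: smallest deg-1 vertex = 10, p_5 = 7. Add edge {7,10}. Now deg[10]=0, deg[7]=1.
Step 6: smallest deg-1 vertex = 7, p_6 = 2. Add edge {2,7}. Now deg[7]=0, deg[2]=1.
Step 7: smallest deg-1 vertex = 2, p_7 = 4. Add edge {2,4}. Now deg[2]=0, deg[4]=1.
Step 8: smallest deg-1 vertex = 4, p_8 = 6. Add edge {4,6}. Now deg[4]=0, deg[6]=1.
Step 9: smallest deg-1 vertex = 6, p_9 = 5. Add edge {5,6}. Now deg[6]=0, deg[5]=1.
Final: two remaining deg-1 vertices are 5, 11. Add edge {5,11}.

Answer: 1 3
1 4
4 8
9 10
7 10
2 7
2 4
4 6
5 6
5 11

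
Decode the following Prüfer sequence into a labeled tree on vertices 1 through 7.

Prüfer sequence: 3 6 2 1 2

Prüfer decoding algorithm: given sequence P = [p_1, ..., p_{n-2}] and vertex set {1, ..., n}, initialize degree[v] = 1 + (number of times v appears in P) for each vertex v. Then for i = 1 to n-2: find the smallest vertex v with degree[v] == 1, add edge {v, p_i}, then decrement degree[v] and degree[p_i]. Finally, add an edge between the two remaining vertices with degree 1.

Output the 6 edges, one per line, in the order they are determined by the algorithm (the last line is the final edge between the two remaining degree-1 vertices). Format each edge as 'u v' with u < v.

Answer: 3 4
3 6
2 5
1 6
1 2
2 7

Derivation:
Initial degrees: {1:2, 2:3, 3:2, 4:1, 5:1, 6:2, 7:1}
Step 1: smallest deg-1 vertex = 4, p_1 = 3. Add edge {3,4}. Now deg[4]=0, deg[3]=1.
Step 2: smallest deg-1 vertex = 3, p_2 = 6. Add edge {3,6}. Now deg[3]=0, deg[6]=1.
Step 3: smallest deg-1 vertex = 5, p_3 = 2. Add edge {2,5}. Now deg[5]=0, deg[2]=2.
Step 4: smallest deg-1 vertex = 6, p_4 = 1. Add edge {1,6}. Now deg[6]=0, deg[1]=1.
Step 5: smallest deg-1 vertex = 1, p_5 = 2. Add edge {1,2}. Now deg[1]=0, deg[2]=1.
Final: two remaining deg-1 vertices are 2, 7. Add edge {2,7}.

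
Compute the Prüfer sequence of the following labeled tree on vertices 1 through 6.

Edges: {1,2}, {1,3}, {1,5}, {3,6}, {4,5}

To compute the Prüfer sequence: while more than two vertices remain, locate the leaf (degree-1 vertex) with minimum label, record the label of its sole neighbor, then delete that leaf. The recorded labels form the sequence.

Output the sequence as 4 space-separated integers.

Step 1: leaves = {2,4,6}. Remove smallest leaf 2, emit neighbor 1.
Step 2: leaves = {4,6}. Remove smallest leaf 4, emit neighbor 5.
Step 3: leaves = {5,6}. Remove smallest leaf 5, emit neighbor 1.
Step 4: leaves = {1,6}. Remove smallest leaf 1, emit neighbor 3.
Done: 2 vertices remain (3, 6). Sequence = [1 5 1 3]

Answer: 1 5 1 3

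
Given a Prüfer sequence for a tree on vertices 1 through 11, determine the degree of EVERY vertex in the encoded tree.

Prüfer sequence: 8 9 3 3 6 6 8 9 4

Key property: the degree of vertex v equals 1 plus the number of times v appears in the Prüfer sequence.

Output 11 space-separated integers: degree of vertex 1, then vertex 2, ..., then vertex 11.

Answer: 1 1 3 2 1 3 1 3 3 1 1

Derivation:
p_1 = 8: count[8] becomes 1
p_2 = 9: count[9] becomes 1
p_3 = 3: count[3] becomes 1
p_4 = 3: count[3] becomes 2
p_5 = 6: count[6] becomes 1
p_6 = 6: count[6] becomes 2
p_7 = 8: count[8] becomes 2
p_8 = 9: count[9] becomes 2
p_9 = 4: count[4] becomes 1
Degrees (1 + count): deg[1]=1+0=1, deg[2]=1+0=1, deg[3]=1+2=3, deg[4]=1+1=2, deg[5]=1+0=1, deg[6]=1+2=3, deg[7]=1+0=1, deg[8]=1+2=3, deg[9]=1+2=3, deg[10]=1+0=1, deg[11]=1+0=1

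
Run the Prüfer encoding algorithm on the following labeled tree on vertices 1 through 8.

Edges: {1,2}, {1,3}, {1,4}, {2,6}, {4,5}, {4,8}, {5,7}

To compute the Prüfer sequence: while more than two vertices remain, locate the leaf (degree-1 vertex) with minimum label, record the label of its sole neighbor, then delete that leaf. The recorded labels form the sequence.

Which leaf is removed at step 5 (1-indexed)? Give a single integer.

Answer: 7

Derivation:
Step 1: current leaves = {3,6,7,8}. Remove leaf 3 (neighbor: 1).
Step 2: current leaves = {6,7,8}. Remove leaf 6 (neighbor: 2).
Step 3: current leaves = {2,7,8}. Remove leaf 2 (neighbor: 1).
Step 4: current leaves = {1,7,8}. Remove leaf 1 (neighbor: 4).
Step 5: current leaves = {7,8}. Remove leaf 7 (neighbor: 5).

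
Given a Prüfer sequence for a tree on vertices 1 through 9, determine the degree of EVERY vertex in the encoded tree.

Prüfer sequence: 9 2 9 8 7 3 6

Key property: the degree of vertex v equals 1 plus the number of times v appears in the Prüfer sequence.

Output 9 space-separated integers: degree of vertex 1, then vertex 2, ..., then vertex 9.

Answer: 1 2 2 1 1 2 2 2 3

Derivation:
p_1 = 9: count[9] becomes 1
p_2 = 2: count[2] becomes 1
p_3 = 9: count[9] becomes 2
p_4 = 8: count[8] becomes 1
p_5 = 7: count[7] becomes 1
p_6 = 3: count[3] becomes 1
p_7 = 6: count[6] becomes 1
Degrees (1 + count): deg[1]=1+0=1, deg[2]=1+1=2, deg[3]=1+1=2, deg[4]=1+0=1, deg[5]=1+0=1, deg[6]=1+1=2, deg[7]=1+1=2, deg[8]=1+1=2, deg[9]=1+2=3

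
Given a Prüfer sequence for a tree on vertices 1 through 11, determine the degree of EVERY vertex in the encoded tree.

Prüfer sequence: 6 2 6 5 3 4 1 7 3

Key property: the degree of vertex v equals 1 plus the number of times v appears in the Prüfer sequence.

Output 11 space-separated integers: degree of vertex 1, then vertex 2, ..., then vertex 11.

p_1 = 6: count[6] becomes 1
p_2 = 2: count[2] becomes 1
p_3 = 6: count[6] becomes 2
p_4 = 5: count[5] becomes 1
p_5 = 3: count[3] becomes 1
p_6 = 4: count[4] becomes 1
p_7 = 1: count[1] becomes 1
p_8 = 7: count[7] becomes 1
p_9 = 3: count[3] becomes 2
Degrees (1 + count): deg[1]=1+1=2, deg[2]=1+1=2, deg[3]=1+2=3, deg[4]=1+1=2, deg[5]=1+1=2, deg[6]=1+2=3, deg[7]=1+1=2, deg[8]=1+0=1, deg[9]=1+0=1, deg[10]=1+0=1, deg[11]=1+0=1

Answer: 2 2 3 2 2 3 2 1 1 1 1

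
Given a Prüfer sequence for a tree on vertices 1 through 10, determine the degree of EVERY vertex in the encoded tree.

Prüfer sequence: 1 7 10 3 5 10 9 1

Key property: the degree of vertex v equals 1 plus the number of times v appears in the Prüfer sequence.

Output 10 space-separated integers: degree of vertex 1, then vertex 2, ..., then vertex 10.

p_1 = 1: count[1] becomes 1
p_2 = 7: count[7] becomes 1
p_3 = 10: count[10] becomes 1
p_4 = 3: count[3] becomes 1
p_5 = 5: count[5] becomes 1
p_6 = 10: count[10] becomes 2
p_7 = 9: count[9] becomes 1
p_8 = 1: count[1] becomes 2
Degrees (1 + count): deg[1]=1+2=3, deg[2]=1+0=1, deg[3]=1+1=2, deg[4]=1+0=1, deg[5]=1+1=2, deg[6]=1+0=1, deg[7]=1+1=2, deg[8]=1+0=1, deg[9]=1+1=2, deg[10]=1+2=3

Answer: 3 1 2 1 2 1 2 1 2 3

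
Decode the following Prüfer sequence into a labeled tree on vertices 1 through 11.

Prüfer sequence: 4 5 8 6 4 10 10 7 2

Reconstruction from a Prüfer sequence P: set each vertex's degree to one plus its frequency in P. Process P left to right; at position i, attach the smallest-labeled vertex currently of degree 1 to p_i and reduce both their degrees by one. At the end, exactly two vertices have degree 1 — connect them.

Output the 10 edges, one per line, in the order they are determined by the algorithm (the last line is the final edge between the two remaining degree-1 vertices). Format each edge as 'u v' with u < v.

Initial degrees: {1:1, 2:2, 3:1, 4:3, 5:2, 6:2, 7:2, 8:2, 9:1, 10:3, 11:1}
Step 1: smallest deg-1 vertex = 1, p_1 = 4. Add edge {1,4}. Now deg[1]=0, deg[4]=2.
Step 2: smallest deg-1 vertex = 3, p_2 = 5. Add edge {3,5}. Now deg[3]=0, deg[5]=1.
Step 3: smallest deg-1 vertex = 5, p_3 = 8. Add edge {5,8}. Now deg[5]=0, deg[8]=1.
Step 4: smallest deg-1 vertex = 8, p_4 = 6. Add edge {6,8}. Now deg[8]=0, deg[6]=1.
Step 5: smallest deg-1 vertex = 6, p_5 = 4. Add edge {4,6}. Now deg[6]=0, deg[4]=1.
Step 6: smallest deg-1 vertex = 4, p_6 = 10. Add edge {4,10}. Now deg[4]=0, deg[10]=2.
Step 7: smallest deg-1 vertex = 9, p_7 = 10. Add edge {9,10}. Now deg[9]=0, deg[10]=1.
Step 8: smallest deg-1 vertex = 10, p_8 = 7. Add edge {7,10}. Now deg[10]=0, deg[7]=1.
Step 9: smallest deg-1 vertex = 7, p_9 = 2. Add edge {2,7}. Now deg[7]=0, deg[2]=1.
Final: two remaining deg-1 vertices are 2, 11. Add edge {2,11}.

Answer: 1 4
3 5
5 8
6 8
4 6
4 10
9 10
7 10
2 7
2 11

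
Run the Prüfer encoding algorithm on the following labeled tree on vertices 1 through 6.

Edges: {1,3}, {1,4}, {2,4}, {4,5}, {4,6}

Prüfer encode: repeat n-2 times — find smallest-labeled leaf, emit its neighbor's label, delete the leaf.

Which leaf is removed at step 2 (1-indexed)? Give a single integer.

Step 1: current leaves = {2,3,5,6}. Remove leaf 2 (neighbor: 4).
Step 2: current leaves = {3,5,6}. Remove leaf 3 (neighbor: 1).

Answer: 3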